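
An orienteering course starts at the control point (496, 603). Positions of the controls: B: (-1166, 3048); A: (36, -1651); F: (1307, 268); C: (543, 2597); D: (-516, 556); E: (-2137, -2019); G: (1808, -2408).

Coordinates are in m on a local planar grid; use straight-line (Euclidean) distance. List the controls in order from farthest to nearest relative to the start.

Distances from the start:
E (-2137, -2019): 3715.9 m
G (1808, -2408): 3284.4 m
B (-1166, 3048): 2956.4 m
A (36, -1651): 2300.5 m
C (543, 2597): 1994.6 m
D (-516, 556): 1013.1 m
F (1307, 268): 877.5 m

E, G, B, A, C, D, F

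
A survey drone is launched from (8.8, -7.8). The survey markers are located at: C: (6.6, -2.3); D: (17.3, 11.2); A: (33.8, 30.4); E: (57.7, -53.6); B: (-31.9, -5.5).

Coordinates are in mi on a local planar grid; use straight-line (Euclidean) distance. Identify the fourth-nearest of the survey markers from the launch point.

A

Distances from the launch point ((8.8, -7.8)):
C: 5.9 mi
D: 20.8 mi
B: 40.8 mi
A: 45.7 mi
E: 67.0 mi
The fourth-nearest is A at 45.7 mi.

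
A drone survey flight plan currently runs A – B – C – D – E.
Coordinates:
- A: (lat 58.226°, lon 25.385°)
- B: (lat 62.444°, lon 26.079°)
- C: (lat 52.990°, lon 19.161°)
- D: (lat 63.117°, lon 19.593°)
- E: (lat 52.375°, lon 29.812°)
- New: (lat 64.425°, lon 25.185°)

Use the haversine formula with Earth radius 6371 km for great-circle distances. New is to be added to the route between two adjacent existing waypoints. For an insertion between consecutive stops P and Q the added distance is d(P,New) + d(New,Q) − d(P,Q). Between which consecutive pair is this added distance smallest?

between D and E

Added distance for inserting New between each consecutive pair:
A–B: 443.5 km
B–C: 414.4 km
C–D: 501.3 km
D–E: 340.8 km
Smallest added distance is 340.8 km, inserting between D and E.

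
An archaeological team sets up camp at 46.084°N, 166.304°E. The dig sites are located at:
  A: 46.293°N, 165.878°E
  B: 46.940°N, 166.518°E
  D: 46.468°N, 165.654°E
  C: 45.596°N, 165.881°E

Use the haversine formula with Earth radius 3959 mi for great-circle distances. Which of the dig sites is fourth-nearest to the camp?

Distance to each, sorted:
A: 25.0 mi
C: 39.4 mi
D: 40.8 mi
B: 60.0 mi
The fourth-nearest is B at 60.0 mi.

B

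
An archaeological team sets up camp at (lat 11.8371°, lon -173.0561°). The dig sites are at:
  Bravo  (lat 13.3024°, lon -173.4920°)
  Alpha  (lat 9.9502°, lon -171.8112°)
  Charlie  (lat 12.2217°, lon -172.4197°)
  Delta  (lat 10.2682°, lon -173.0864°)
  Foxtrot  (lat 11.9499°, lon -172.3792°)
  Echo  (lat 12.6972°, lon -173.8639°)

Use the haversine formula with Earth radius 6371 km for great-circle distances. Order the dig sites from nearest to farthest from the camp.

Distance from the camp at (lat 11.8371°, lon -173.0561°) to each:
Foxtrot (lat 11.9499°, lon -172.3792°): 74.7 km
Charlie (lat 12.2217°, lon -172.4197°): 81.4 km
Echo (lat 12.6972°, lon -173.8639°): 129.8 km
Bravo (lat 13.3024°, lon -173.4920°): 169.7 km
Delta (lat 10.2682°, lon -173.0864°): 174.5 km
Alpha (lat 9.9502°, lon -171.8112°): 250.0 km

Foxtrot, Charlie, Echo, Bravo, Delta, Alpha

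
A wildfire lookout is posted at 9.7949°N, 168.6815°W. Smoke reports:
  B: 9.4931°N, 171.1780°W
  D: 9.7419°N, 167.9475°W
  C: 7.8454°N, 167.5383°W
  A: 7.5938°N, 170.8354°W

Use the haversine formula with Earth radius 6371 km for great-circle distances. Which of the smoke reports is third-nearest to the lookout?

Distances from the lookout (9.7949°N, 168.6815°W):
D: 80.6 km
C: 250.5 km
B: 275.7 km
A: 340.5 km
The third-nearest is B at 275.7 km.

B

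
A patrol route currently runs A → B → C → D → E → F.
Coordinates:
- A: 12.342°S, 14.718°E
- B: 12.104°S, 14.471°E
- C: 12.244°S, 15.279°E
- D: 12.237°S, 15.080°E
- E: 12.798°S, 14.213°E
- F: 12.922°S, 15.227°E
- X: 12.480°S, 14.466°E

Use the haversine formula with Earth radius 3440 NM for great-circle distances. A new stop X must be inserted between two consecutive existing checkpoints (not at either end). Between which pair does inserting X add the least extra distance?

Added distance for inserting X between each consecutive pair:
A–B: 19.2 NM
B–C: 24.2 NM
C–D: 76.9 NM
D–E: 2.1 NM
E–F: 16.2 NM
Smallest added distance is 2.1 NM, inserting between D and E.

between D and E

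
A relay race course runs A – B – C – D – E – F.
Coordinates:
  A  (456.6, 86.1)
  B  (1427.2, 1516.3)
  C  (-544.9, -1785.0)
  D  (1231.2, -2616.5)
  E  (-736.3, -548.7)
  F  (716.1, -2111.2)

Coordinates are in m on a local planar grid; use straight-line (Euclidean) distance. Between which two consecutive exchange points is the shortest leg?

A–B

Leg distances:
A→B: 1728.4 m
B→C: 3845.5 m
C→D: 1961.1 m
D→E: 2854.3 m
E→F: 2133.3 m
The shortest leg is A–B at 1728.4 m.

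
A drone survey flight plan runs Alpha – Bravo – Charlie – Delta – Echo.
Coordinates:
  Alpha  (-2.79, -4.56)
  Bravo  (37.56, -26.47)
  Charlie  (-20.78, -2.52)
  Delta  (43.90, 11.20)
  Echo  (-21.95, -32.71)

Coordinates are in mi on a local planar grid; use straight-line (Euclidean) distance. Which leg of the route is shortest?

Alpha–Bravo

Leg distances:
Alpha→Bravo: 45.9 mi
Bravo→Charlie: 63.1 mi
Charlie→Delta: 66.1 mi
Delta→Echo: 79.1 mi
The shortest leg is Alpha–Bravo at 45.9 mi.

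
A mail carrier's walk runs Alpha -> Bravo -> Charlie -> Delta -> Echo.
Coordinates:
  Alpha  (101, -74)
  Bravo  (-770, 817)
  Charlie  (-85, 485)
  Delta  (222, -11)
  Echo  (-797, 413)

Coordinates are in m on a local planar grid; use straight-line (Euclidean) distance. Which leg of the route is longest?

Leg distances:
Alpha→Bravo: 1246.0 m
Bravo→Charlie: 761.2 m
Charlie→Delta: 583.3 m
Delta→Echo: 1103.7 m
The longest leg is Alpha–Bravo at 1246.0 m.

Alpha–Bravo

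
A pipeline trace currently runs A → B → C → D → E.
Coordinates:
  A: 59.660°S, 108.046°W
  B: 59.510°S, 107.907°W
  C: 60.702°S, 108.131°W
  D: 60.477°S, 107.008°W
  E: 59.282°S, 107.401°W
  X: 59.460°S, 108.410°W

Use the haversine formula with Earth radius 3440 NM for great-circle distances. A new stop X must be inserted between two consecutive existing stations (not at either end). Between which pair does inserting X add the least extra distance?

between B and C

Added distance for inserting X between each consecutive pair:
A–B: 22.0 NM
B–C: 18.8 NM
C–D: 113.5 NM
D–E: 34.1 NM
Smallest added distance is 18.8 NM, inserting between B and C.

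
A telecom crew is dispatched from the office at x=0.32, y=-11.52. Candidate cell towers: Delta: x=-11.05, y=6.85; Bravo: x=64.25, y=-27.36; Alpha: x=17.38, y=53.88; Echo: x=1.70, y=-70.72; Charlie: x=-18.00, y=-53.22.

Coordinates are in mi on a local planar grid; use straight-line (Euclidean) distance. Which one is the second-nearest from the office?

Charlie

Distance to each, sorted:
Delta: 21.6 mi
Charlie: 45.5 mi
Echo: 59.2 mi
Bravo: 65.9 mi
Alpha: 67.6 mi
The second-nearest is Charlie at 45.5 mi.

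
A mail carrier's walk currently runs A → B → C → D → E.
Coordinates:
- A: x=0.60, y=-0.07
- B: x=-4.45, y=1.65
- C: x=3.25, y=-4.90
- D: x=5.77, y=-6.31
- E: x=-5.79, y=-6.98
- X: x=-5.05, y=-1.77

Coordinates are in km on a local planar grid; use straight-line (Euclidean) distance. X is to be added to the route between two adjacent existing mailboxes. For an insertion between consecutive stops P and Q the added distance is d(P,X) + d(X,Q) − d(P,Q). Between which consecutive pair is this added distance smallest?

Added distance for inserting X between each consecutive pair:
A–B: 4.0 km
B–C: 2.2 km
C–D: 17.7 km
D–E: 5.4 km
Smallest added distance is 2.2 km, inserting between B and C.

between B and C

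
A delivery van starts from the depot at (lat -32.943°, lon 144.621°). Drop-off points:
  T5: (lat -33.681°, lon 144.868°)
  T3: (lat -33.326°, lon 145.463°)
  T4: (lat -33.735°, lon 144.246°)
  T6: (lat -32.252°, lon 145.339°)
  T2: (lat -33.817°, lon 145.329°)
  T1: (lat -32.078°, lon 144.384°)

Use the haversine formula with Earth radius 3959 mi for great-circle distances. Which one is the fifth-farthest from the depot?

Distance to each, sorted:
T2: 72.9 mi
T6: 63.5 mi
T1: 61.3 mi
T4: 58.9 mi
T3: 55.4 mi
T5: 53.0 mi
The fifth-farthest is T3 at 55.4 mi.

T3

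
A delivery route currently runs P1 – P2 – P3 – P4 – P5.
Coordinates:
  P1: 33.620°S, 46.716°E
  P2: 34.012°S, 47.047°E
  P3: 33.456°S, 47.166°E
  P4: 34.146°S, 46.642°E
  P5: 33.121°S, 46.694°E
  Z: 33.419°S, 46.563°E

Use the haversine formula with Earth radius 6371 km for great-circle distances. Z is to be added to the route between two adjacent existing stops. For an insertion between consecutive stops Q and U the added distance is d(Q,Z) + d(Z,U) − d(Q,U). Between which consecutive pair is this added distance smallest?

between P4 and P5

Added distance for inserting Z between each consecutive pair:
P1–P2: 52.9 km
P2–P3: 73.0 km
P3–P4: 46.5 km
P4–P5: 2.4 km
Smallest added distance is 2.4 km, inserting between P4 and P5.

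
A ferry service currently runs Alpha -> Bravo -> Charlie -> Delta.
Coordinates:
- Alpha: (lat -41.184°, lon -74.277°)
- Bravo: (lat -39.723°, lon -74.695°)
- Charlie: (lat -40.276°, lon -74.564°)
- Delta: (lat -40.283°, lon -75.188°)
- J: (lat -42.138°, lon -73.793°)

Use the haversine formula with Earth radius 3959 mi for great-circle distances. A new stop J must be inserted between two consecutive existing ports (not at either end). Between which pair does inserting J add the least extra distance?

Added distance for inserting J between each consecutive pair:
Alpha–Bravo: 140.6 mi
Bravo–Charlie: 269.3 mi
Charlie–Delta: 249.1 mi
Smallest added distance is 140.6 mi, inserting between Alpha and Bravo.

between Alpha and Bravo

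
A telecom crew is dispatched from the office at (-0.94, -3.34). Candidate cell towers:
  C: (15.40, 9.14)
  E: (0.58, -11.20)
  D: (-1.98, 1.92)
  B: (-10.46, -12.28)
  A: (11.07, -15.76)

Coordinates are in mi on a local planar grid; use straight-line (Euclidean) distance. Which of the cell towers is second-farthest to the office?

A

Distance to each, sorted:
C: 20.6 mi
A: 17.3 mi
B: 13.1 mi
E: 8.0 mi
D: 5.4 mi
The second-farthest is A at 17.3 mi.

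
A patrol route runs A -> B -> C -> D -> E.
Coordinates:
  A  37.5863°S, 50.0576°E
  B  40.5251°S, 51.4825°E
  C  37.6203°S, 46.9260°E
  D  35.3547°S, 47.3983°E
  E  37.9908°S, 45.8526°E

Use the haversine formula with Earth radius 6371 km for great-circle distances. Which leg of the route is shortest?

Leg distances:
A→B: 349.2 km
B→C: 508.8 km
C→D: 255.4 km
D→E: 323.9 km
The shortest leg is C–D at 255.4 km.

C–D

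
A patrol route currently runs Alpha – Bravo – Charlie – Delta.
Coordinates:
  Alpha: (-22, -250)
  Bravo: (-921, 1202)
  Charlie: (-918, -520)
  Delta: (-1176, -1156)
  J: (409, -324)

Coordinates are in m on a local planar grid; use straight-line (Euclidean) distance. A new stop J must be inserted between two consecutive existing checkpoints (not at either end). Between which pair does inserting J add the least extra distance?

between Alpha and Bravo

Added distance for inserting J between each consecutive pair:
Alpha–Bravo: 753.8 m
Bravo–Charlie: 1643.6 m
Charlie–Delta: 2445.2 m
Smallest added distance is 753.8 m, inserting between Alpha and Bravo.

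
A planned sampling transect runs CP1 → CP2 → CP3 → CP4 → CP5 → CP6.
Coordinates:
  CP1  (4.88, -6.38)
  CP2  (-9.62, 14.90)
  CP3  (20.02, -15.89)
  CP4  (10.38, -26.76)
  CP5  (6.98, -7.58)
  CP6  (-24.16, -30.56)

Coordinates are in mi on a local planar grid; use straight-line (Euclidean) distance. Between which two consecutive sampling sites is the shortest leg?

CP3–CP4

Leg distances:
CP1→CP2: 25.8 mi
CP2→CP3: 42.7 mi
CP3→CP4: 14.5 mi
CP4→CP5: 19.5 mi
CP5→CP6: 38.7 mi
The shortest leg is CP3–CP4 at 14.5 mi.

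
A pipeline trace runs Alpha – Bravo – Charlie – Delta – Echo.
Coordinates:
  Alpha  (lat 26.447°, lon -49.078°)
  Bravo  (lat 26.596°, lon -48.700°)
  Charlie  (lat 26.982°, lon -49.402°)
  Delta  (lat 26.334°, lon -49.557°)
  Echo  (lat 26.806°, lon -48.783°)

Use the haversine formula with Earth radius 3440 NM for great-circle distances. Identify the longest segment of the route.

Delta–Echo

Leg distances:
Alpha→Bravo: 22.2 NM
Bravo→Charlie: 44.2 NM
Charlie→Delta: 39.8 NM
Delta→Echo: 50.3 NM
The longest leg is Delta–Echo at 50.3 NM.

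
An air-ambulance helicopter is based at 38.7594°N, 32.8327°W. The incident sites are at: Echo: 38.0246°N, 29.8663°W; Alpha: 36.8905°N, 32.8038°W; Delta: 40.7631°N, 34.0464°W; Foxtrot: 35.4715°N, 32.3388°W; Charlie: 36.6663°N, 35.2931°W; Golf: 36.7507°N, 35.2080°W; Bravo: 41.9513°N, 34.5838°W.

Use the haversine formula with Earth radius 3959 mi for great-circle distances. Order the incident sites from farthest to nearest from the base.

Bravo, Foxtrot, Charlie, Golf, Echo, Delta, Alpha

Computing each great-circle distance from 38.7594°N, 32.8327°W:
Bravo 41.9513°N, 34.5838°W: 239.0 mi
Foxtrot 35.4715°N, 32.3388°W: 228.8 mi
Charlie 36.6663°N, 35.2931°W: 197.5 mi
Golf 36.7507°N, 35.2080°W: 190.0 mi
Echo 38.0246°N, 29.8663°W: 168.5 mi
Delta 40.7631°N, 34.0464°W: 152.7 mi
Alpha 36.8905°N, 32.8038°W: 129.1 mi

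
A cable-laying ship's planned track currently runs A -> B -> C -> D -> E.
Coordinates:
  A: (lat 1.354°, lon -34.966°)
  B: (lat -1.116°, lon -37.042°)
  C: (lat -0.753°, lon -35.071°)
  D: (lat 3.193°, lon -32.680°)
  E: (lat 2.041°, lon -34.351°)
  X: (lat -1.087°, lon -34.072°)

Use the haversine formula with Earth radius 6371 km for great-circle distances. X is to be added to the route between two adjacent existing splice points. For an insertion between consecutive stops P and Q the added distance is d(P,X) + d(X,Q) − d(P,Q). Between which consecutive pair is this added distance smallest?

Added distance for inserting X between each consecutive pair:
A–B: 260.5 km
B–C: 224.5 km
C–D: 104.6 km
D–E: 624.1 km
Smallest added distance is 104.6 km, inserting between C and D.

between C and D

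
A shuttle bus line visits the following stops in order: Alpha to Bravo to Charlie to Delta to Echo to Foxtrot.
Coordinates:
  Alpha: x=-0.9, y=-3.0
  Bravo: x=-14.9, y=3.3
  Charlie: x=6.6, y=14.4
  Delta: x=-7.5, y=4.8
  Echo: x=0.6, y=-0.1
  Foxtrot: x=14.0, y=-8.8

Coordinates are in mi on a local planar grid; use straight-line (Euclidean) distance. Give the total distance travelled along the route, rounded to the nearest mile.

82 mi

Leg distances:
Alpha→Bravo: 15.4 mi  (cumulative 15.4 mi)
Bravo→Charlie: 24.2 mi  (cumulative 39.5 mi)
Charlie→Delta: 17.1 mi  (cumulative 56.6 mi)
Delta→Echo: 9.5 mi  (cumulative 66.1 mi)
Echo→Foxtrot: 16.0 mi  (cumulative 82.0 mi)
Total route length ≈ 82 mi.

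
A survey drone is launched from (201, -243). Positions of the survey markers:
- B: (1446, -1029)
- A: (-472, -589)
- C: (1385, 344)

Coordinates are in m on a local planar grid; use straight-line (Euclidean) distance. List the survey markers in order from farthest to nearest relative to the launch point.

Distance from the launch point at (201, -243) to each:
B (1446, -1029): 1472.4 m
C (1385, 344): 1321.5 m
A (-472, -589): 756.7 m

B, C, A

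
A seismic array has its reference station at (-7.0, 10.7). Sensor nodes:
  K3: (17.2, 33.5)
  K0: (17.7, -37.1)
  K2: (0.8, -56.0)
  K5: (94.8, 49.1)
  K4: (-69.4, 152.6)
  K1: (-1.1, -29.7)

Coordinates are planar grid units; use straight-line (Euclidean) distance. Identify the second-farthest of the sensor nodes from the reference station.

Distances from the reference station ((-7.0, 10.7)):
K4: 155.0
K5: 108.8
K2: 67.2
K0: 53.8
K1: 40.8
K3: 33.2
The second-farthest is K5 at 108.8.

K5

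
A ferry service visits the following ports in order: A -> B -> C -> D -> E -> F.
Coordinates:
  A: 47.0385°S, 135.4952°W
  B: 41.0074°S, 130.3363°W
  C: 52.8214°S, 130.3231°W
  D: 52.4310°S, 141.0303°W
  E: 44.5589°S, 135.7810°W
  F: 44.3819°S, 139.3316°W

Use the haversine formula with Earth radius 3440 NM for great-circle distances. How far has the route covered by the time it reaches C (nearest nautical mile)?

1134 NM

Leg distances:
A→B: 424.9 NM  (cumulative 424.9 NM)
B→C: 709.3 NM  (cumulative 1134.2 NM)
Cumulative distance at C ≈ 1134 NM.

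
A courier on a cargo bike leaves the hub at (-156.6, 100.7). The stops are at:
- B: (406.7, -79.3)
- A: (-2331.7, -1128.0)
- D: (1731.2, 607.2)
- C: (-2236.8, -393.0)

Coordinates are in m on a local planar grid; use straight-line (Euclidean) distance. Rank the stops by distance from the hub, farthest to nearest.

A, C, D, B

Distance from the hub at (-156.6, 100.7) to each:
A (-2331.7, -1128.0): 2498.2 m
C (-2236.8, -393.0): 2138.0 m
D (1731.2, 607.2): 1954.6 m
B (406.7, -79.3): 591.4 m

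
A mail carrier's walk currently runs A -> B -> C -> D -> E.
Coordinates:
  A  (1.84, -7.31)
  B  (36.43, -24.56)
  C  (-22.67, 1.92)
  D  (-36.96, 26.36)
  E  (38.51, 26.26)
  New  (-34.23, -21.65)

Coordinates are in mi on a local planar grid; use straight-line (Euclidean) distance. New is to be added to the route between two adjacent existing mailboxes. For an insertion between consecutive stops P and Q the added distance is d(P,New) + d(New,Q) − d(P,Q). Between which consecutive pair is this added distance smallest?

Added distance for inserting New between each consecutive pair:
A–B: 70.9 mi
B–C: 32.2 mi
C–D: 46.0 mi
D–E: 59.7 mi
Smallest added distance is 32.2 mi, inserting between B and C.

between B and C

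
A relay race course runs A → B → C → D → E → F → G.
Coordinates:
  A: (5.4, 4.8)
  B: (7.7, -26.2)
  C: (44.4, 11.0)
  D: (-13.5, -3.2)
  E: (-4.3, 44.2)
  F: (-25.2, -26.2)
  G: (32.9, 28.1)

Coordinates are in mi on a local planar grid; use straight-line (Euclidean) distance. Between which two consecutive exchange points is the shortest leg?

A–B

Leg distances:
A→B: 31.1 mi
B→C: 52.3 mi
C→D: 59.6 mi
D→E: 48.3 mi
E→F: 73.4 mi
F→G: 79.5 mi
The shortest leg is A–B at 31.1 mi.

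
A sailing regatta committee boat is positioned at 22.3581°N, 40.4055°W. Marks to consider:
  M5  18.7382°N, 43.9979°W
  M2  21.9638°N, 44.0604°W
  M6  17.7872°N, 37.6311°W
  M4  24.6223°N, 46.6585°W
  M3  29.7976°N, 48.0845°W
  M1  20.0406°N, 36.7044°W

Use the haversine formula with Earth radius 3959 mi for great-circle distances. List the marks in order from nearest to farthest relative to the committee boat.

M2, M1, M5, M6, M4, M3

Distance from the committee boat at 22.3581°N, 40.4055°W to each:
M2 21.9638°N, 44.0604°W: 235.5 mi
M1 20.0406°N, 36.7044°W: 287.2 mi
M5 18.7382°N, 43.9979°W: 341.4 mi
M6 17.7872°N, 37.6311°W: 363.5 mi
M4 24.6223°N, 46.6585°W: 426.0 mi
M3 29.7976°N, 48.0845°W: 700.5 mi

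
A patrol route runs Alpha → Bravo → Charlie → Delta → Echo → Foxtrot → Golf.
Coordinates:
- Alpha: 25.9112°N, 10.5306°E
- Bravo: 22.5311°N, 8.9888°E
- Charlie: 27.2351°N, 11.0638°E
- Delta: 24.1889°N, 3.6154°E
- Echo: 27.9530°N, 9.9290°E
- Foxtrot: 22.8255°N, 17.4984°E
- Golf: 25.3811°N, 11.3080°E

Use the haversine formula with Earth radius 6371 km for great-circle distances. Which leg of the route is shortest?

Alpha–Bravo

Leg distances:
Alpha→Bravo: 407.1 km
Bravo→Charlie: 563.3 km
Charlie→Delta: 819.3 km
Delta→Echo: 756.7 km
Echo→Foxtrot: 950.0 km
Foxtrot→Golf: 689.5 km
The shortest leg is Alpha–Bravo at 407.1 km.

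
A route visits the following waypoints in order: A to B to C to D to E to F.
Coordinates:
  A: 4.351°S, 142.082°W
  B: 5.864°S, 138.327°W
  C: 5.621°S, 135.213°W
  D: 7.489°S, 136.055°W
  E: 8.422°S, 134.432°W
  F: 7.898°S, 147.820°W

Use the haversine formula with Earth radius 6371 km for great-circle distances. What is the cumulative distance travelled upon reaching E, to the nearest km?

Leg distances:
A→B: 448.6 km  (cumulative 448.6 km)
B→C: 345.6 km  (cumulative 794.2 km)
C→D: 227.6 km  (cumulative 1021.8 km)
D→E: 206.7 km  (cumulative 1228.4 km)
Cumulative distance at E ≈ 1228 km.

1228 km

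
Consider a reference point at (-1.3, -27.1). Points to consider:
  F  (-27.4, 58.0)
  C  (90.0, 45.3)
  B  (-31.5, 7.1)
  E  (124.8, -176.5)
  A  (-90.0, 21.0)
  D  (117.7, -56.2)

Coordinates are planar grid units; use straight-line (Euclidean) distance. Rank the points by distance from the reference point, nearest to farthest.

Computing each straight-line distance from (-1.3, -27.1):
B (-31.5, 7.1): 45.6
F (-27.4, 58.0): 89.0
A (-90.0, 21.0): 100.9
C (90.0, 45.3): 116.5
D (117.7, -56.2): 122.5
E (124.8, -176.5): 195.5

B, F, A, C, D, E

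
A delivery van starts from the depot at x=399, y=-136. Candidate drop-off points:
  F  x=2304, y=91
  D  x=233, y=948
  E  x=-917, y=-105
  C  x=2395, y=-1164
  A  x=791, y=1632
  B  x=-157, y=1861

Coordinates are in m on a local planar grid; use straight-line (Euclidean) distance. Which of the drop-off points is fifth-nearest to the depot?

Distance to each, sorted:
D: 1096.6 m
E: 1316.4 m
A: 1810.9 m
F: 1918.5 m
B: 2073.0 m
C: 2245.2 m
The fifth-nearest is B at 2073.0 m.

B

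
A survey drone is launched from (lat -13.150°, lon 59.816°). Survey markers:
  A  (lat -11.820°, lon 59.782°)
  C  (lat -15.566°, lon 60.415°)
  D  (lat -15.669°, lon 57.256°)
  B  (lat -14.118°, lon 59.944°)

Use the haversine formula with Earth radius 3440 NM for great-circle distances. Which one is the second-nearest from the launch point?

A

Distances from the launch point ((lat -13.150°, lon 59.816°)):
B: 58.6 NM
A: 79.9 NM
C: 149.2 NM
D: 212.2 NM
The second-nearest is A at 79.9 NM.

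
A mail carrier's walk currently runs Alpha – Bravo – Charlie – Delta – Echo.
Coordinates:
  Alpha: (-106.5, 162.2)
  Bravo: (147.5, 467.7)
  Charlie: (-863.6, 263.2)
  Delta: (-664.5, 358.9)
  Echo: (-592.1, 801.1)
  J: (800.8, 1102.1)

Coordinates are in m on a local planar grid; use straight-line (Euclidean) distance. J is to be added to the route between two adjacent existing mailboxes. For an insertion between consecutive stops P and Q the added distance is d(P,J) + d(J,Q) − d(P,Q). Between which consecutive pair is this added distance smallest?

between Bravo and Charlie

Added distance for inserting J between each consecutive pair:
Alpha–Bravo: 1819.7 m
Bravo–Charlie: 1742.9 m
Charlie–Delta: 3286.0 m
Delta–Echo: 2620.0 m
Smallest added distance is 1742.9 m, inserting between Bravo and Charlie.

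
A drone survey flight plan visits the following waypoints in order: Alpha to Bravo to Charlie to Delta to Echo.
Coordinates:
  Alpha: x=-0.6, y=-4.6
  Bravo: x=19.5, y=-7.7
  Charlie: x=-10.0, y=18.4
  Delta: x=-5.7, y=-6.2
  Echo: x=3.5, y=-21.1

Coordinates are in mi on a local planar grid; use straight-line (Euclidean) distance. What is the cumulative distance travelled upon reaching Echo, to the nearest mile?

Leg distances:
Alpha→Bravo: 20.3 mi  (cumulative 20.3 mi)
Bravo→Charlie: 39.4 mi  (cumulative 59.7 mi)
Charlie→Delta: 25.0 mi  (cumulative 84.7 mi)
Delta→Echo: 17.5 mi  (cumulative 102.2 mi)
Cumulative distance at Echo ≈ 102 mi.

102 mi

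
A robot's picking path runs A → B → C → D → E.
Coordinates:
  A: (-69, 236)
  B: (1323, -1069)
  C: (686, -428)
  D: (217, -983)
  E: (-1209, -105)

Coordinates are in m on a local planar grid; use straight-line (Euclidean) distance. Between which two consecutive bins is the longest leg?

Leg distances:
A→B: 1908.1 m
B→C: 903.7 m
C→D: 726.6 m
D→E: 1674.6 m
The longest leg is A–B at 1908.1 m.

A–B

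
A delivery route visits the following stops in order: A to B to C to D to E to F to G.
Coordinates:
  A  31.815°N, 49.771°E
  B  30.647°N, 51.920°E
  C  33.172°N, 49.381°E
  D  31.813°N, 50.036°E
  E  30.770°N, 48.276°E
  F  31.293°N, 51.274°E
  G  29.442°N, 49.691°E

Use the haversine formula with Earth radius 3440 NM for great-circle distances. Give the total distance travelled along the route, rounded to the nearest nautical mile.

Leg distances:
A→B: 130.7 NM  (cumulative 130.7 NM)
B→C: 199.3 NM  (cumulative 330.0 NM)
C→D: 88.1 NM  (cumulative 418.1 NM)
D→E: 109.9 NM  (cumulative 528.0 NM)
E→F: 157.4 NM  (cumulative 685.4 NM)
F→G: 138.1 NM  (cumulative 823.5 NM)
Total route length ≈ 823 NM.

823 NM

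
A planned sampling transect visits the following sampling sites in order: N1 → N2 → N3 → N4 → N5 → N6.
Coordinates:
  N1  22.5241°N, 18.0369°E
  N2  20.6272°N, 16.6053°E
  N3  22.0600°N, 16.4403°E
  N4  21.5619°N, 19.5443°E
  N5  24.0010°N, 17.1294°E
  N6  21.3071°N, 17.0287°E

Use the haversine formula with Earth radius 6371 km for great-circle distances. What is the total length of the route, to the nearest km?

Leg distances:
N1→N2: 257.7 km  (cumulative 257.7 km)
N2→N3: 160.2 km  (cumulative 417.9 km)
N3→N4: 325.2 km  (cumulative 743.1 km)
N4→N5: 367.2 km  (cumulative 1110.3 km)
N5→N6: 299.7 km  (cumulative 1410.0 km)
Total route length ≈ 1410 km.

1410 km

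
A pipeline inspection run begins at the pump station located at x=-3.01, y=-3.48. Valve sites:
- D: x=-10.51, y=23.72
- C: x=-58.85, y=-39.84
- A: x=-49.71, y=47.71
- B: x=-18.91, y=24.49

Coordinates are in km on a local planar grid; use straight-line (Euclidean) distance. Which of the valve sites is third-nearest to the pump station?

C

Distances from the pump station (x=-3.01, y=-3.48):
D: 28.2 km
B: 32.2 km
C: 66.6 km
A: 69.3 km
The third-nearest is C at 66.6 km.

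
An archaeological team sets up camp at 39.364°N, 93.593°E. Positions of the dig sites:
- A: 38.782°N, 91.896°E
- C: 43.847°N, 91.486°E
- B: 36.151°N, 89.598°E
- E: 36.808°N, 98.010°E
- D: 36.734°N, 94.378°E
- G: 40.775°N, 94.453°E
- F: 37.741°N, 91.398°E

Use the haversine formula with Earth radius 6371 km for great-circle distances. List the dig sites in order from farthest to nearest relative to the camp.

Computing each great-circle distance from 39.364°N, 93.593°E:
C 43.847°N, 91.486°E: 528.3 km
B 36.151°N, 89.598°E: 500.9 km
E 36.808°N, 98.010°E: 479.7 km
D 36.734°N, 94.378°E: 300.4 km
F 37.741°N, 91.398°E: 262.7 km
G 40.775°N, 94.453°E: 173.1 km
A 38.782°N, 91.896°E: 160.1 km

C, B, E, D, F, G, A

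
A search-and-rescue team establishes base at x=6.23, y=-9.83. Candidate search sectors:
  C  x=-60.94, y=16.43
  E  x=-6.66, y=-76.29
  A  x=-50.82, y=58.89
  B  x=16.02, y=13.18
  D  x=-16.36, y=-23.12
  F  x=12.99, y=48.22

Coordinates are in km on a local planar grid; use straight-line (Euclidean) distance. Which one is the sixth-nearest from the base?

A

Distance to each, sorted:
B: 25.0 km
D: 26.2 km
F: 58.4 km
E: 67.7 km
C: 72.1 km
A: 89.3 km
The sixth-nearest is A at 89.3 km.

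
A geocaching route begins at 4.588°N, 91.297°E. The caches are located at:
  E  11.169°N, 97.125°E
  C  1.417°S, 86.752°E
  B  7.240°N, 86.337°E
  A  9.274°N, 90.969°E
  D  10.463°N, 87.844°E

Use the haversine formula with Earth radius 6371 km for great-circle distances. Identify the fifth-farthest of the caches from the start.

Distances from the start (4.588°N, 91.297°E):
E: 973.2 km
C: 837.2 km
D: 756.0 km
B: 622.8 km
A: 522.3 km
The fifth-farthest is A at 522.3 km.

A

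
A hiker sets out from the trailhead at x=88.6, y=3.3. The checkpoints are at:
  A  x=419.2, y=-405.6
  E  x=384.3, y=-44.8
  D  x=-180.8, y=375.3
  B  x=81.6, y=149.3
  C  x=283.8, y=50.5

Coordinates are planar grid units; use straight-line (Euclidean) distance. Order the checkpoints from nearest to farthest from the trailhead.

Distances from the trailhead:
B x=81.6, y=149.3: 146.2
C x=283.8, y=50.5: 200.8
E x=384.3, y=-44.8: 299.6
D x=-180.8, y=375.3: 459.3
A x=419.2, y=-405.6: 525.8

B, C, E, D, A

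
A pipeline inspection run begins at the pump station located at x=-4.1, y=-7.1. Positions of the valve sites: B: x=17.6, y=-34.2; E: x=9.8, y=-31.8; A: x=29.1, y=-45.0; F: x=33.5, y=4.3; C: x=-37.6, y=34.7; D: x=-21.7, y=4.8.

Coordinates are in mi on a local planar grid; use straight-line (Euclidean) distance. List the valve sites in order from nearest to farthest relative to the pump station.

Distances from the pump station:
D x=-21.7, y=4.8: 21.2 mi
E x=9.8, y=-31.8: 28.3 mi
B x=17.6, y=-34.2: 34.7 mi
F x=33.5, y=4.3: 39.3 mi
A x=29.1, y=-45.0: 50.4 mi
C x=-37.6, y=34.7: 53.6 mi

D, E, B, F, A, C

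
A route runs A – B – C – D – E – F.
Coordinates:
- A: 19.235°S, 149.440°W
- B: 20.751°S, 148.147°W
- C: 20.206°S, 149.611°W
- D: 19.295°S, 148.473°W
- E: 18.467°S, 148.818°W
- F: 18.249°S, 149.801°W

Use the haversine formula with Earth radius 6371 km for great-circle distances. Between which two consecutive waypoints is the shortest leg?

D–E

Leg distances:
A→B: 216.0 km
B→C: 164.1 km
C→D: 156.3 km
D→E: 99.0 km
E→F: 106.5 km
The shortest leg is D–E at 99.0 km.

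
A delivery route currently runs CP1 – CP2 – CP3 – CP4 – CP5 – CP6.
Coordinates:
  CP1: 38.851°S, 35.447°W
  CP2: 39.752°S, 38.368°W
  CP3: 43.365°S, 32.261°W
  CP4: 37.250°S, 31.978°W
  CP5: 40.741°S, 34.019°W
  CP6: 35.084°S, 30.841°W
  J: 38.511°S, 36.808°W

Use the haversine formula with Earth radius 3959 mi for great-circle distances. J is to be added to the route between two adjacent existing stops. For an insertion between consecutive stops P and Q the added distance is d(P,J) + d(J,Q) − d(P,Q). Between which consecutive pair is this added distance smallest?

between CP1 and CP2

Added distance for inserting J between each consecutive pair:
CP1–CP2: 28.7 mi
CP2–CP3: 128.2 mi
CP3–CP4: 265.4 mi
CP4–CP5: 226.4 mi
CP5–CP6: 192.6 mi
Smallest added distance is 28.7 mi, inserting between CP1 and CP2.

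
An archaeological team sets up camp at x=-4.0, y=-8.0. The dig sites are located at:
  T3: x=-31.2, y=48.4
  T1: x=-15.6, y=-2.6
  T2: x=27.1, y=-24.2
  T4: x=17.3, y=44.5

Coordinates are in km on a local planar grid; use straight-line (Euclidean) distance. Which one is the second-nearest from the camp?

T2

Distances from the camp (x=-4.0, y=-8.0):
T1: 12.8 km
T2: 35.1 km
T4: 56.7 km
T3: 62.6 km
The second-nearest is T2 at 35.1 km.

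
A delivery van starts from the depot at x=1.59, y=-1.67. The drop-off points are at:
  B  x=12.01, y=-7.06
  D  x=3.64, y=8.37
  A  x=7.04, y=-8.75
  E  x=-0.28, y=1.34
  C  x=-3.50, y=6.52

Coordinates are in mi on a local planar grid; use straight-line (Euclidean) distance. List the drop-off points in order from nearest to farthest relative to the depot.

E, A, C, D, B

Distance from the depot at x=1.59, y=-1.67 to each:
E x=-0.28, y=1.34: 3.5 mi
A x=7.04, y=-8.75: 8.9 mi
C x=-3.50, y=6.52: 9.6 mi
D x=3.64, y=8.37: 10.2 mi
B x=12.01, y=-7.06: 11.7 mi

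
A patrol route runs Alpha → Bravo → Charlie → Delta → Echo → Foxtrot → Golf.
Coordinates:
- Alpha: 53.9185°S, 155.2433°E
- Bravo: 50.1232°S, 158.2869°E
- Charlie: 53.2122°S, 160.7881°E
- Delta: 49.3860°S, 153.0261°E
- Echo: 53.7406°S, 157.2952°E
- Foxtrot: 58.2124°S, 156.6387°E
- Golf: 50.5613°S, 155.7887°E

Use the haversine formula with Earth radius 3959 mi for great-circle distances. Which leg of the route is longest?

Leg distances:
Alpha→Bravo: 292.4 mi
Bravo→Charlie: 238.8 mi
Charlie→Delta: 426.6 mi
Delta→Echo: 352.2 mi
Echo→Foxtrot: 310.0 mi
Foxtrot→Golf: 529.8 mi
The longest leg is Foxtrot–Golf at 529.8 mi.

Foxtrot–Golf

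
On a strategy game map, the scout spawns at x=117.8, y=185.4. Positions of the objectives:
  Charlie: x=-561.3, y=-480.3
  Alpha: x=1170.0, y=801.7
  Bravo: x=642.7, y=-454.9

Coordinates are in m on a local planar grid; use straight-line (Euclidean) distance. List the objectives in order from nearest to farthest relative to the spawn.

Computing each straight-line distance from x=117.8, y=185.4:
Bravo x=642.7, y=-454.9: 828.0 m
Charlie x=-561.3, y=-480.3: 951.0 m
Alpha x=1170.0, y=801.7: 1219.4 m

Bravo, Charlie, Alpha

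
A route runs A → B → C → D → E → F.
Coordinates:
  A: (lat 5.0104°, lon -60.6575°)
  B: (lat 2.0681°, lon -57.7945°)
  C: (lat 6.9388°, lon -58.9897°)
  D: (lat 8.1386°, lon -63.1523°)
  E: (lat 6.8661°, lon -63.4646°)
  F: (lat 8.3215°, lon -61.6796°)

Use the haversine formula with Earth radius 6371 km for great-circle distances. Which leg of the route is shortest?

Leg distances:
A→B: 456.0 km
B→C: 557.6 km
C→D: 477.9 km
D→E: 145.6 km
E→F: 254.7 km
The shortest leg is D–E at 145.6 km.

D–E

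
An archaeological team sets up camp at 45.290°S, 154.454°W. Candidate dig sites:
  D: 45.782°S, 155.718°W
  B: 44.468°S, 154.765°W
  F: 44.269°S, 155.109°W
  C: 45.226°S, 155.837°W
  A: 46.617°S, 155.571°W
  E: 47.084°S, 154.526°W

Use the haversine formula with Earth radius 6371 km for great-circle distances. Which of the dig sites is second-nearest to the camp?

C

Distances from the camp (45.290°S, 154.454°W):
B: 94.6 km
C: 108.5 km
D: 112.6 km
F: 124.7 km
A: 171.0 km
E: 199.6 km
The second-nearest is C at 108.5 km.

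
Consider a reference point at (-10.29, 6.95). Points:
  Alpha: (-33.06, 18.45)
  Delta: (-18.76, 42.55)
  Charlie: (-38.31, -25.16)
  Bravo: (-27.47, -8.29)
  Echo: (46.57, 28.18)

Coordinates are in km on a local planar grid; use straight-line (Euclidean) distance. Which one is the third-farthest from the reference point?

Distance to each, sorted:
Echo: 60.7 km
Charlie: 42.6 km
Delta: 36.6 km
Alpha: 25.5 km
Bravo: 23.0 km
The third-farthest is Delta at 36.6 km.

Delta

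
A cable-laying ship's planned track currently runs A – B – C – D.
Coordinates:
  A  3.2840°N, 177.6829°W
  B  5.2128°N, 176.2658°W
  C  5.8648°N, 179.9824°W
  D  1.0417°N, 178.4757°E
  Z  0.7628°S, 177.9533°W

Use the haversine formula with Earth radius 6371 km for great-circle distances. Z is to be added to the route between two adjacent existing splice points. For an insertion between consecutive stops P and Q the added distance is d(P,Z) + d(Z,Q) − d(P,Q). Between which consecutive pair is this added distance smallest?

Added distance for inserting Z between each consecutive pair:
A–B: 875.5 km
B–C: 1043.3 km
C–D: 652.6 km
Smallest added distance is 652.6 km, inserting between C and D.

between C and D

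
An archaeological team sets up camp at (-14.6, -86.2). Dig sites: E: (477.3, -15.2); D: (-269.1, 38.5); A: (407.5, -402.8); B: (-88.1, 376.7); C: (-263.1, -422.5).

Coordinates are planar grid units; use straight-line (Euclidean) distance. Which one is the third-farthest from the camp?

B

Distances from the camp ((-14.6, -86.2)):
A: 527.6
E: 497.0
B: 468.7
C: 418.2
D: 283.4
The third-farthest is B at 468.7.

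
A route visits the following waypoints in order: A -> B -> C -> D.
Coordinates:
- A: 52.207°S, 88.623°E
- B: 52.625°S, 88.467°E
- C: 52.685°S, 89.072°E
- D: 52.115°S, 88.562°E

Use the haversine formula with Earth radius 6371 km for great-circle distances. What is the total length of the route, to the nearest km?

Leg distances:
A→B: 47.7 km  (cumulative 47.7 km)
B→C: 41.4 km  (cumulative 89.0 km)
C→D: 72.2 km  (cumulative 161.2 km)
Total route length ≈ 161 km.

161 km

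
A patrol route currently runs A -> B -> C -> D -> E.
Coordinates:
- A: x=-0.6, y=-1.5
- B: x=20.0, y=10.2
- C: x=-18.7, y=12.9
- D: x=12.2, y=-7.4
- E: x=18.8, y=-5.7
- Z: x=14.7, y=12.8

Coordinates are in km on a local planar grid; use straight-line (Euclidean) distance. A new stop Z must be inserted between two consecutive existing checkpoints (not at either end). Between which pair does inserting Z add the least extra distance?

between B and C

Added distance for inserting Z between each consecutive pair:
A–B: 3.2 km
B–C: 0.5 km
C–D: 16.8 km
D–E: 32.5 km
Smallest added distance is 0.5 km, inserting between B and C.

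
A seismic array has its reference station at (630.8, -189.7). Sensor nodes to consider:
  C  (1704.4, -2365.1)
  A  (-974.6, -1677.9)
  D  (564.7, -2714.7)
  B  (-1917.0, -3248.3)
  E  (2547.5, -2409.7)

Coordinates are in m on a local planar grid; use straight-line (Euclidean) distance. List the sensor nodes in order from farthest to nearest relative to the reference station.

B, E, D, C, A

Distances from the reference station:
B (-1917.0, -3248.3): 3980.7 m
E (2547.5, -2409.7): 2932.9 m
D (564.7, -2714.7): 2525.9 m
C (1704.4, -2365.1): 2425.9 m
A (-974.6, -1677.9): 2189.1 m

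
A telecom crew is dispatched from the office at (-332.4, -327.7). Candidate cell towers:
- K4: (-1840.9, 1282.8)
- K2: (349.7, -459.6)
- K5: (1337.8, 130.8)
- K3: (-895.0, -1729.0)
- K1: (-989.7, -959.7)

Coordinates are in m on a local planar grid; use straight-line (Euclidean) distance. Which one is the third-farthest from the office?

Distance to each, sorted:
K4: 2206.6 m
K5: 1732.0 m
K3: 1510.0 m
K1: 911.8 m
K2: 694.7 m
The third-farthest is K3 at 1510.0 m.

K3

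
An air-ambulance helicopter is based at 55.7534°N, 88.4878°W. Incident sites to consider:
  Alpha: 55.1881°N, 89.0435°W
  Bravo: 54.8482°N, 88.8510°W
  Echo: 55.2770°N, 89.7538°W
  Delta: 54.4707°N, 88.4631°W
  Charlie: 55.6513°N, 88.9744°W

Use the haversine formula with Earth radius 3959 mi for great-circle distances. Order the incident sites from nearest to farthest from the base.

Distance from the base at 55.7534°N, 88.4878°W to each:
Charlie 55.6513°N, 88.9744°W: 20.2 mi
Alpha 55.1881°N, 89.0435°W: 44.7 mi
Echo 55.2770°N, 89.7538°W: 59.5 mi
Bravo 54.8482°N, 88.8510°W: 64.2 mi
Delta 54.4707°N, 88.4631°W: 88.6 mi

Charlie, Alpha, Echo, Bravo, Delta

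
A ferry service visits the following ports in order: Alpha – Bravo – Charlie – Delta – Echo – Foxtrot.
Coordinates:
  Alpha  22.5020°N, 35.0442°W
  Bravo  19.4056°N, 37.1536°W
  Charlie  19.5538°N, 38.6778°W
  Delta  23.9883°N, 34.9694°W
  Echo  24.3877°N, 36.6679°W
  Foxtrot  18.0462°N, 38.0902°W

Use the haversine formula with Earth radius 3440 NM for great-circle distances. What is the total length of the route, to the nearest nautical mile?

Leg distances:
Alpha→Bravo: 220.3 NM  (cumulative 220.3 NM)
Bravo→Charlie: 86.7 NM  (cumulative 307.1 NM)
Charlie→Delta: 337.1 NM  (cumulative 644.1 NM)
Delta→Echo: 96.1 NM  (cumulative 740.2 NM)
Echo→Foxtrot: 389.0 NM  (cumulative 1129.1 NM)
Total route length ≈ 1129 NM.

1129 NM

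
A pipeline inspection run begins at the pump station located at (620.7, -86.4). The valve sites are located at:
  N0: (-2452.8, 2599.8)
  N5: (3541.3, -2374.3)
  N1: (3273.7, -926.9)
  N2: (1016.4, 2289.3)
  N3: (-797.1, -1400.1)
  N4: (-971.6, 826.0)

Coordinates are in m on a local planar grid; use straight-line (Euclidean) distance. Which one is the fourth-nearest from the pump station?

N1

Distances from the pump station ((620.7, -86.4)):
N4: 1835.2 m
N3: 1932.9 m
N2: 2408.4 m
N1: 2783.0 m
N5: 3710.0 m
N0: 4081.9 m
The fourth-nearest is N1 at 2783.0 m.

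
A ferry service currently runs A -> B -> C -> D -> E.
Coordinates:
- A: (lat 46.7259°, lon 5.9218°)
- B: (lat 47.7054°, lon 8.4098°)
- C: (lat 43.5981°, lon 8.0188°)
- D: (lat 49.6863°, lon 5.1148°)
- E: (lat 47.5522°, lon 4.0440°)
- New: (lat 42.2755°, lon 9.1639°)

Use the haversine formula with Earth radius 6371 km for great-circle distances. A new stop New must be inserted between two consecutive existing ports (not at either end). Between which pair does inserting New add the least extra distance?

between B and C

Added distance for inserting New between each consecutive pair:
A–B: 947.0 km
B–C: 323.1 km
C–D: 343.0 km
D–E: 1342.6 km
Smallest added distance is 323.1 km, inserting between B and C.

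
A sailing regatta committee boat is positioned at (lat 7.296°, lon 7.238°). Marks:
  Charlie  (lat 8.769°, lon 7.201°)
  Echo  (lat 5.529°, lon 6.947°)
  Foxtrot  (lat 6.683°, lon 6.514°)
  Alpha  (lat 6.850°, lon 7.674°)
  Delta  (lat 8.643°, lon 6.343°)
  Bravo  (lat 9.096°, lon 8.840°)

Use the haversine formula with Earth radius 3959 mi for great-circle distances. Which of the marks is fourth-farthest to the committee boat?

Distances from the committee boat ((lat 7.296°, lon 7.238°)):
Bravo: 165.7 mi
Echo: 123.7 mi
Delta: 111.4 mi
Charlie: 101.8 mi
Foxtrot: 65.3 mi
Alpha: 42.9 mi
The fourth-farthest is Charlie at 101.8 mi.

Charlie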